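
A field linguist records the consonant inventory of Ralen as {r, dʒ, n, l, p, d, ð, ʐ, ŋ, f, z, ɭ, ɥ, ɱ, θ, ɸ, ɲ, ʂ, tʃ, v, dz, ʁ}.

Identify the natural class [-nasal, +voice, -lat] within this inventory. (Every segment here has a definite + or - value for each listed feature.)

Among the inventory, the [-nasal] segments are /r, dʒ, l, p, d, ð, ʐ, f, z, ɭ, ɥ, θ, ɸ, ʂ, tʃ, v, dz, ʁ/.
Among these, [+voice] gives /r, dʒ, l, d, ð, ʐ, z, ɭ, ɥ, v, dz, ʁ/.
Of those, [-lateral] leaves /r, dʒ, d, ð, ʐ, z, ɥ, v, dz, ʁ/.

r, dʒ, d, ð, ʐ, z, ɥ, v, dz, ʁ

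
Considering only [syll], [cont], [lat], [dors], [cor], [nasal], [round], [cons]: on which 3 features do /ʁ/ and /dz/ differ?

The two segments share [−syllabic], [−lateral], [−nasal], [−round], [+consonantal]. The only features from the list on which they differ: /ʁ/ is [+continuant] while /dz/ is [−continuant]; /ʁ/ is [−coronal] while /dz/ is [+coronal]; /ʁ/ is [+dorsal] while /dz/ is [−dorsal].

[continuant], [coronal], [dorsal]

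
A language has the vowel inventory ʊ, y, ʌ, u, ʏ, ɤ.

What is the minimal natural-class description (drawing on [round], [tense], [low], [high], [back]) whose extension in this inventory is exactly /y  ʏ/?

[−back]

Every target segment is [−back] and no other inventory member is, so one feature is enough.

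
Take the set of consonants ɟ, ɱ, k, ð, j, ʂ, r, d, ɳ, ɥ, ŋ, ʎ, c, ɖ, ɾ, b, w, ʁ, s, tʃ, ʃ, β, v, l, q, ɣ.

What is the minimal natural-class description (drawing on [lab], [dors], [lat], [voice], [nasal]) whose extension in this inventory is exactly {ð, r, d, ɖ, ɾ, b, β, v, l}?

[+voice, −nasal, −dors]

Every target segment is [+voice], [−nasal], [−dorsal]; each remaining inventory member fails at least one of these. Each conjunct is needed — [−nasal, −dorsal] alone would also admit /ʂ, s, tʃ, ʃ/; [+voice, −dorsal] alone would also admit /ɱ, ɳ/; [+voice, −nasal] alone would also admit /ɟ, j, ɥ, ʎ, …/ — and no other combination of two listed features has exactly this extension, so three is the minimum.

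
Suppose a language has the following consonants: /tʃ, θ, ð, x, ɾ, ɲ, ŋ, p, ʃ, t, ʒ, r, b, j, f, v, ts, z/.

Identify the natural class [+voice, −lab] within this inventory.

Checking each segment against [+voice], [−labial]: /ð/ (voiced dental fricative), /ɾ/ (alveolar tap), /ɲ/ (palatal nasal), /ŋ/ (velar nasal), /ʒ/ (voiced postalveolar fricative), /r/ (alveolar trill), among others, satisfy every feature; every other segment in the inventory fails at least one.

ð, ɾ, ɲ, ŋ, ʒ, r, j, z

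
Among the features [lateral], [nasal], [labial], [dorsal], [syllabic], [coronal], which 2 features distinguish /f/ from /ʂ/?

[labial], [coronal]

The two segments share [−lateral], [−nasal], [−dorsal], [−syllabic]. The only features from the list on which they differ: /f/ is [+labial] while /ʂ/ is [−labial]; /f/ is [−coronal] while /ʂ/ is [+coronal].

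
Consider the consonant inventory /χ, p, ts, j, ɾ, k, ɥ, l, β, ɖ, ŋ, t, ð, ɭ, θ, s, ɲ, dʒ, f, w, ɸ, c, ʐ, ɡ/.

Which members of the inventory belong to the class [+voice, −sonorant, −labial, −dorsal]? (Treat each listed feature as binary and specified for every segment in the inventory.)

ɖ, ð, dʒ, ʐ

First, the [+voice] segments are /j, ɾ, ɥ, l, β, ɖ, ŋ, ð, ɭ, ɲ, dʒ, w, ʐ, ɡ/.
Of those, [−sonorant] gives /β, ɖ, ð, dʒ, ʐ, ɡ/.
Within that set, [−labial] gives /ɖ, ð, dʒ, ʐ, ɡ/.
Among these, [−dorsal] leaves /ɖ, ð, dʒ, ʐ/.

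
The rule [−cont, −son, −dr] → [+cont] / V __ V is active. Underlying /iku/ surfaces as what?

[ixu]

The only segment in the rule's environment that also matches [−cont, −son, −dr] is /k/. Applying [+continuant] turns the voiceless velar stop into /x/ (voiceless velar fricative), giving [ixu].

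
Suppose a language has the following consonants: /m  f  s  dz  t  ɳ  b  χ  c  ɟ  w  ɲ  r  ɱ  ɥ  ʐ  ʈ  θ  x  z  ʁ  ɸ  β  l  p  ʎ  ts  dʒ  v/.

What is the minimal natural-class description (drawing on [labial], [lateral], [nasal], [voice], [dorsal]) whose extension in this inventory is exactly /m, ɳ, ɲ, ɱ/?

Every target segment is [+nasal] and no other inventory member is, so one feature is enough.

[+nasal]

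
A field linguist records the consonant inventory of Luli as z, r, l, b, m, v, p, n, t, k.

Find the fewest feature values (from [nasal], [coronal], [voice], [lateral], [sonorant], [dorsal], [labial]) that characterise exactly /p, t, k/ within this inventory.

The target set is precisely the extension of [−voice] in this inventory.

[−voice]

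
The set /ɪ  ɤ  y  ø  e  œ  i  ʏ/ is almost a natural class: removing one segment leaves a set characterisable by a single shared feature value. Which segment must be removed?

ɤ

The remaining segments after removing /ɤ/ share [-back]; /ɤ/ (mid back unrounded tense vowel) is [+back]. For every other candidate removal, the leftover set fails to share any single feature value that the removed segment lacks.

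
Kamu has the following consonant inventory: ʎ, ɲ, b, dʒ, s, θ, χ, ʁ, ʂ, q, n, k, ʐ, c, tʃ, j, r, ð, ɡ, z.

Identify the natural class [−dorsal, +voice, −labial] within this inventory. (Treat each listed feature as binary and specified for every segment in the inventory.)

dʒ, n, ʐ, r, ð, z

Eliminate segments failing any feature: /ʎ, ɲ, χ, ʁ, q, k, c, j, ɡ/ are [+dorsal]; /b/ is [+labial]; /s, θ, ʂ, tʃ/ are [−voice]. The remaining /dʒ, n, ʐ, r, ð, z/ satisfy [−dorsal], [+voice], [−labial].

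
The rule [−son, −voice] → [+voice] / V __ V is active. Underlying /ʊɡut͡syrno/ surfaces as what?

[ʊɡud͡zyrno]

Only /t͡s/ occurs between two vowels (/u/ __ /y/) and matches the structural description. It is a voiceless alveolar affricate, so [−son, −voice] holds; changing it to [+voice] with all other features held fixed yields /d͡z/ (voiced alveolar affricate). No other segment meets both the structural description and the environment, so the output is [ʊɡud͡zyrno].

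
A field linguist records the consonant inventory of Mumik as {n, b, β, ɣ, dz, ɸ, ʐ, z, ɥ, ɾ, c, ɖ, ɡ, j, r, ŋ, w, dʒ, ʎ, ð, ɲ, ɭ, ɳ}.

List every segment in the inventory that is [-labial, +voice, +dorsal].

Among the inventory, the [-labial] segments are /n, ɣ, dz, ʐ, z, ɾ, c, ɖ, ɡ, j, r, ŋ, dʒ, ʎ, ð, ɲ, ɭ, ɳ/.
Among these, [+voice] gives /n, ɣ, dz, ʐ, z, ɾ, ɖ, ɡ, j, r, ŋ, dʒ, ʎ, ð, ɲ, ɭ, ɳ/.
Of those, [+dorsal] leaves /ɣ, ɡ, j, ŋ, ʎ, ɲ/.

ɣ, ɡ, j, ŋ, ʎ, ɲ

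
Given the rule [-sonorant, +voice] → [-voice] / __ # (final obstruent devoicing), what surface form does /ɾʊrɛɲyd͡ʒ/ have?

Only the final segment /d͡ʒ/ is both word-final and matches the structural description. It is a voiced postalveolar affricate, so [-sonorant, +voice] holds; changing it to [-voice] with all other features held fixed yields /t͡ʃ/ (voiceless postalveolar affricate). No other segment meets both the structural description and the environment, so the output is [ɾʊrɛɲyt͡ʃ].

[ɾʊrɛɲyt͡ʃ]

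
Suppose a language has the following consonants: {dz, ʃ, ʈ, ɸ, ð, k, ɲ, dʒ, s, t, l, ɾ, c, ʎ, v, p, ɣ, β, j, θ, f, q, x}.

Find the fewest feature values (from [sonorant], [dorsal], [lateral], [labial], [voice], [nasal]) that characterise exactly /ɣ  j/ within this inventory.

[+voice, −nasal, −lateral, +dorsal]

/ɣ, j/ are all [+voice], [−nasal], [−lateral], [+dorsal], and no other segment in the inventory matches all four values. Dropping any one of them over-generates: [−nasal, −lateral, +dorsal] alone would also admit /k, c, q, x/; [+voice, −lateral, +dorsal] alone would also admit /ɲ/; [+voice, −nasal, +dorsal] alone would also admit /ʎ/; [+voice, −nasal, −lateral] alone would also admit /dz, ð, dʒ, ɾ, …/. No other combination of three listed features picks out exactly this set either, so fewer than four features will not do.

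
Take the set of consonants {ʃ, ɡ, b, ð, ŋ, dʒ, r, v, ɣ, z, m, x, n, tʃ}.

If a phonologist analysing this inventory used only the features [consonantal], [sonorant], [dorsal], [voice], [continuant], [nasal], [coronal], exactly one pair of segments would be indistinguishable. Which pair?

Both /ð/ and /z/ are [+consonantal], [−sonorant], [−dorsal], [+voice], [+continuant], [−nasal], [+coronal]. Since the list omits [strident] and [distributed] — which do distinguish the voiced dental fricative from the voiced alveolar fricative — this pair collapses; all other pairs remain distinct.

ð, z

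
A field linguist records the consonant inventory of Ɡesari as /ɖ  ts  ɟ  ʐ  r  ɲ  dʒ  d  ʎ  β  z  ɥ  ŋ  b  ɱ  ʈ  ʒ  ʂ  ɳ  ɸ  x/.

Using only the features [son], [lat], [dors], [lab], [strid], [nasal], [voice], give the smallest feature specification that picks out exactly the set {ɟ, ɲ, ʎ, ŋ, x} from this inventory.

The class [−labial], [+dorsal] has exactly /ɟ, ɲ, ʎ, ŋ, x/ as its extension in this inventory. No smaller conjunction from the listed features achieves this: [+dorsal] alone would also admit /ɥ/; [−labial] alone would also admit /ɖ, ts, ʐ, r, …/; and checking the remaining single features turns up none with this extension.

[−lab, +dors]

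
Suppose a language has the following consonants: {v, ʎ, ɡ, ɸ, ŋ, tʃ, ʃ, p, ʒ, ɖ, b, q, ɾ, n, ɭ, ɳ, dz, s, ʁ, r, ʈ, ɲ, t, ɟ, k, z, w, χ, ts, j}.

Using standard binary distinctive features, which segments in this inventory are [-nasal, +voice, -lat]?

v, ɡ, ʒ, ɖ, b, ɾ, dz, ʁ, r, ɟ, z, w, j

Among the inventory, the [-nasal] segments are /v, ʎ, ɡ, ɸ, tʃ, ʃ, p, ʒ, ɖ, b, q, ɾ, ɭ, dz, s, ʁ, r, ʈ, t, ɟ, k, z, w, χ, ts, j/.
Among these, [+voice] gives /v, ʎ, ɡ, ʒ, ɖ, b, ɾ, ɭ, dz, ʁ, r, ɟ, z, w, j/.
Among these, [-lateral] leaves /v, ɡ, ʒ, ɖ, b, ɾ, dz, ʁ, r, ɟ, z, w, j/.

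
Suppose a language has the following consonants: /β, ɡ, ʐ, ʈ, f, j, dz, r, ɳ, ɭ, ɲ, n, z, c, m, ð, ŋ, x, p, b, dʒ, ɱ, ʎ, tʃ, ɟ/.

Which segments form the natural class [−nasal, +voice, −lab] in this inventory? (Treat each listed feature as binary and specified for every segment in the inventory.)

ɡ, ʐ, j, dz, r, ɭ, z, ð, dʒ, ʎ, ɟ

Eliminate segments failing any feature: /β, b/ are [+labial]; /ʈ, f, c, x, p, tʃ/ are [−voice]; /ɳ, ɲ, n, m, ŋ, ɱ/ are [+nasal]. The remaining /ɡ, ʐ, j, dz, r, ɭ, z, ð, dʒ, ʎ, ɟ/ satisfy [−nasal], [+voice], [−labial].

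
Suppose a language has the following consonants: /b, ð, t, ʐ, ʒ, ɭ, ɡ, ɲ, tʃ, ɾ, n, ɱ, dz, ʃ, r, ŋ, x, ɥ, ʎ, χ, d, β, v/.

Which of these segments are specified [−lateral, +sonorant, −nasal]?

Checking each segment against [−lateral], [+sonorant], [−nasal]: /ɾ/ (alveolar tap), /r/ (alveolar trill), /ɥ/ (labial-palatal glide) satisfy every feature; every other segment in the inventory fails at least one.

ɾ, r, ɥ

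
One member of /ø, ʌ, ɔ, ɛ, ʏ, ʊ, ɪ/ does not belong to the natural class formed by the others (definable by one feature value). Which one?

ø

The remaining segments after removing /ø/ share [−tense]; /ø/ (mid front rounded tense vowel) is [+tense]. For every other candidate removal, the leftover set fails to share any single feature value that the removed segment lacks.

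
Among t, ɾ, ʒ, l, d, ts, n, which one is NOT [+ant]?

ʒ

/ʒ/ is the voiced postalveolar fricative, which is [−anterior]; the rest — /ɾ, ts, l, n, d, t/ — are [+anterior].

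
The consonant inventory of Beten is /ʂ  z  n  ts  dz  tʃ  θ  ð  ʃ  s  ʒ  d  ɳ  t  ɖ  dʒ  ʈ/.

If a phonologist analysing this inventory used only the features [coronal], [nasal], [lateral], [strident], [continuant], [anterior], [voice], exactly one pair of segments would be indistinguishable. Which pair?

ʂ, ʃ

Both /ʂ/ and /ʃ/ are [+coronal], [-nasal], [-lateral], [+strident], [+continuant], [-anterior], [-voice]. Since the list omits [distributed] — which does distinguish the voiceless retroflex fricative from the voiceless postalveolar fricative — this pair collapses; all other pairs remain distinct.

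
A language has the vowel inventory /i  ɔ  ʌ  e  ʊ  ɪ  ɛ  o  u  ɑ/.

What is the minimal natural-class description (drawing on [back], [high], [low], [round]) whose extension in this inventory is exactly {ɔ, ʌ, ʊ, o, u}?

[−low, +back]

The class [−low], [+back] has exactly /ɔ, ʌ, ʊ, o, u/ as its extension in this inventory. No smaller conjunction from the listed features achieves this: [+back] alone would also admit /ɑ/; [−low] alone would also admit /i, e, ɪ, ɛ/; and checking the remaining single features turns up none with this extension.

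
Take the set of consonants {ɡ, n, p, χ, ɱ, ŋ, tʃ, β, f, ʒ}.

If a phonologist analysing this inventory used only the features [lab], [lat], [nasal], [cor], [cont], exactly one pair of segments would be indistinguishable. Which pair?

/β/ (voiced bilabial fricative) and /f/ (voiceless labiodental fricative) are both [+labial], [−lateral], [−nasal], [−coronal], [+continuant], so none of the listed features separates them. (They do differ in [voice], which is not among the given features.) Every other pair in the inventory differs on at least one listed feature.

β, f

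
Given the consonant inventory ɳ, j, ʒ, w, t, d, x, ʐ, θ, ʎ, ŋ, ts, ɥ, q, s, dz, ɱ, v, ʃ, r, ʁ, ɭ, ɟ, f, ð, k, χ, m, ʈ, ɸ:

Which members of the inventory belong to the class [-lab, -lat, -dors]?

Checking each segment against [-labial], [-lateral], [-dorsal]: /ɳ/ (retroflex nasal), /ʒ/ (voiced postalveolar fricative), /t/ (voiceless alveolar stop), /d/ (voiced alveolar stop), /ʐ/ (voiced retroflex fricative), /θ/ (voiceless dental fricative), among others, satisfy every feature; every other segment in the inventory fails at least one.

ɳ, ʒ, t, d, ʐ, θ, ts, s, dz, ʃ, r, ð, ʈ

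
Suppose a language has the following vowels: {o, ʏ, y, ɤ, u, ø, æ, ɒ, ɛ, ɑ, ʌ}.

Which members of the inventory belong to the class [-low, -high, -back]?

ø, ɛ

The [-low] segments are /o, ʏ, y, ɤ, u, ø, ɛ, ʌ/.
Then [-high] gives /o, ɤ, ø, ɛ, ʌ/.
Among these, [-back] leaves /ø, ɛ/.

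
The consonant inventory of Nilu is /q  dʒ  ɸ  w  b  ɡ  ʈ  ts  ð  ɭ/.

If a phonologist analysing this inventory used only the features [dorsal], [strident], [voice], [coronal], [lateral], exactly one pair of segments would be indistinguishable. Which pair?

w, ɡ

On the given features, /w/ and /ɡ/ have an identical profile: [+dorsal], [−strident], [+voice], [−coronal], [−lateral]. No other two segments in the inventory coincide on all 5 features. (They do differ in [sonorant], [continuant], [labial] and [round], which are not among the given features.)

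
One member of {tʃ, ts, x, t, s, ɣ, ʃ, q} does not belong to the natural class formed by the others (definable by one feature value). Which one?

ɣ

/x, s, ts, q, ʃ, tʃ, t/ are all [-voice], but /ɣ/ (voiced velar fricative) is [+voice]. No other single segment can be removed to leave a set sharing one feature value that the removed segment lacks, so /ɣ/ is the odd one out.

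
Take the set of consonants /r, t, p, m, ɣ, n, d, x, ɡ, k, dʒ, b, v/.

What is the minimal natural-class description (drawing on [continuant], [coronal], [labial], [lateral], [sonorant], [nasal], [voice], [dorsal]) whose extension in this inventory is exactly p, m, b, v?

Every target segment is [+labial] and no other inventory member is, so one feature is enough.

[+labial]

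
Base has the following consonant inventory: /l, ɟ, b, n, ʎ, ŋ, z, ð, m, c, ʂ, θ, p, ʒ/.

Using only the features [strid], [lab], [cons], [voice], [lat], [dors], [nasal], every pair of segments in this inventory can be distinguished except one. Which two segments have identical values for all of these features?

ʒ, z

/ʒ/ (voiced postalveolar fricative) and /z/ (voiced alveolar fricative) are both [+strident], [−labial], [+consonantal], [+voice], [−lateral], [−dorsal], [−nasal], so none of the listed features separates them. (They do differ in [anterior] and [distributed], which are not among the given features.) Every other pair in the inventory differs on at least one listed feature.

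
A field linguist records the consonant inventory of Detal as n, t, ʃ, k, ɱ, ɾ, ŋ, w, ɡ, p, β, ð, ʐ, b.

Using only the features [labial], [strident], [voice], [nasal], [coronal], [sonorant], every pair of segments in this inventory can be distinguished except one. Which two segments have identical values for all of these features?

Both /β/ and /b/ are [+labial], [−strident], [+voice], [−nasal], [−coronal], [−sonorant]. Since the list omits [continuant] — which does distinguish the voiced bilabial fricative from the voiced bilabial stop — this pair collapses; all other pairs remain distinct.

β, b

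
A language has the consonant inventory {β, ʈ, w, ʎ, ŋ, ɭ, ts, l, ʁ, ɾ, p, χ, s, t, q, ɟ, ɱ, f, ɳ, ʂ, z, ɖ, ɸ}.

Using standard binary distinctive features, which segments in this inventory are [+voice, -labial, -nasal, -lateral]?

ʁ, ɾ, ɟ, z, ɖ

Eliminate segments failing any feature: /β, w, ɱ/ are [+labial]; /ʈ, ts, p, χ, s, t, q, f, ʂ, ɸ/ are [-voice]; /ʎ, ɭ, l/ are [+lateral]; /ŋ, ɳ/ are [+nasal]. The remaining /ʁ, ɾ, ɟ, z, ɖ/ satisfy [+voice], [-labial], [-nasal], [-lateral].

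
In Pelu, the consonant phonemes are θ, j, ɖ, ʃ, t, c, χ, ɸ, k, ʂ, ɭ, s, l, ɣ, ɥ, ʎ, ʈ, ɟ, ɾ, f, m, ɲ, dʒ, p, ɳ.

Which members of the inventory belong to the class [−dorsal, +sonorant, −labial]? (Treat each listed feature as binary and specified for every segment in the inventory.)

Checking each segment against [−dorsal], [+sonorant], [−labial]: /ɭ/ (retroflex lateral approximant), /l/ (alveolar lateral approximant), /ɾ/ (alveolar tap), /ɳ/ (retroflex nasal) satisfy every feature; every other segment in the inventory fails at least one.

ɭ, l, ɾ, ɳ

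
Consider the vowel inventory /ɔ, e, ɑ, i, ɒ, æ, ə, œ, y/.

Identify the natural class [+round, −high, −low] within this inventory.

ɔ, œ

Checking each segment against [+round], [−high], [−low]: /ɔ/ (mid back rounded lax vowel), /œ/ (mid front rounded lax vowel) satisfy every feature; every other segment in the inventory fails at least one.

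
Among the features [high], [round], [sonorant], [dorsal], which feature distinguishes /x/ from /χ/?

The two segments share [-round], [-sonorant], [+dorsal]. The only feature from the list on which they differ: /x/ is [+high] while /χ/ is [-high].

[high]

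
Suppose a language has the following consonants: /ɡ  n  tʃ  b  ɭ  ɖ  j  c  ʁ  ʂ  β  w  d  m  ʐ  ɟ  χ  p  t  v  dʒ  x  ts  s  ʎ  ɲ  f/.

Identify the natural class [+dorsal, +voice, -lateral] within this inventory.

ɡ, j, ʁ, w, ɟ, ɲ

Among the inventory, the [+dorsal] segments are /ɡ, j, c, ʁ, w, ɟ, χ, x, ʎ, ɲ/.
Intersecting with [+voice] gives /ɡ, j, ʁ, w, ɟ, ʎ, ɲ/.
Intersecting with [-lateral] leaves /ɡ, j, ʁ, w, ɟ, ɲ/.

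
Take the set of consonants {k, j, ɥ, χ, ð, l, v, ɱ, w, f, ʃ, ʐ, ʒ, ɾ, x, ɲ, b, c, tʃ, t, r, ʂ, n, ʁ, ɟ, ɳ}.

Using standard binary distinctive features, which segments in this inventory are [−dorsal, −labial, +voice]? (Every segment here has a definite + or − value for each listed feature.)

ð, l, ʐ, ʒ, ɾ, r, n, ɳ

Checking each segment against [−dorsal], [−labial], [+voice]: /ð/ (voiced dental fricative), /l/ (alveolar lateral approximant), /ʐ/ (voiced retroflex fricative), /ʒ/ (voiced postalveolar fricative), /ɾ/ (alveolar tap), /r/ (alveolar trill), among others, satisfy every feature; every other segment in the inventory fails at least one.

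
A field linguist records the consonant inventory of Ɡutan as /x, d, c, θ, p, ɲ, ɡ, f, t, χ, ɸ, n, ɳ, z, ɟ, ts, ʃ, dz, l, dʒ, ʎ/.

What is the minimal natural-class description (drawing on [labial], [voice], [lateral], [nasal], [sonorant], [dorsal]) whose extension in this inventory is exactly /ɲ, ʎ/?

[+sonorant, +dorsal]

Every target segment is [+sonorant], [+dorsal]; each remaining inventory member fails at least one of these. Each conjunct is needed — [+dorsal] alone would also admit /x, c, ɡ, χ, …/; [+sonorant] alone would also admit /n, ɳ, l/ — and no other single listed feature has exactly this extension, so two is the minimum.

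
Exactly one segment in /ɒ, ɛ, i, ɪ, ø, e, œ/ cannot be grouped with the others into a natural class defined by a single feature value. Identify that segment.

The remaining segments after removing /ɒ/ share [−back]; /ɒ/ (low back rounded vowel) is [+back]. For every other candidate removal, the leftover set fails to share any single feature value that the removed segment lacks.

ɒ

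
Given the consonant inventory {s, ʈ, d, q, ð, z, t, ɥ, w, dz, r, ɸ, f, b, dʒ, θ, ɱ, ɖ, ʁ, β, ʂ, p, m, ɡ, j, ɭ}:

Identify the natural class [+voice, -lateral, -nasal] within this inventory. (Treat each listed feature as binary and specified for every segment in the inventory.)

d, ð, z, ɥ, w, dz, r, b, dʒ, ɖ, ʁ, β, ɡ, j

Checking each segment against [+voice], [-lateral], [-nasal]: /d/ (voiced alveolar stop), /ð/ (voiced dental fricative), /z/ (voiced alveolar fricative), /ɥ/ (labial-palatal glide), /w/ (labial-velar glide), /dz/ (voiced alveolar affricate), among others, satisfy every feature; every other segment in the inventory fails at least one.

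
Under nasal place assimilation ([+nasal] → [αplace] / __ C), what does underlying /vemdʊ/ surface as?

In /vemdʊ/, the nasal /m/ precedes /d/, which is [+coronal]. The nasal assimilates in place, becoming the [+coronal] nasal /n/. The surface form is [vendʊ].

[vendʊ]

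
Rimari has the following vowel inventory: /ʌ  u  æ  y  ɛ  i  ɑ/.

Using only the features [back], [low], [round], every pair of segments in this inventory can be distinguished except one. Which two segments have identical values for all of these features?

ɛ, i

Both /ɛ/ and /i/ are [−back], [−low], [−round]. Since the list omits [high] and [tense] — which do distinguish the mid front unrounded lax vowel from the high front unrounded tense vowel — this pair collapses; all other pairs remain distinct.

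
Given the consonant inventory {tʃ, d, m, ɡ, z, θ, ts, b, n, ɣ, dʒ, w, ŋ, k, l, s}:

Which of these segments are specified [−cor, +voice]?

m, ɡ, b, ɣ, w, ŋ

Checking each segment against [−coronal], [+voice]: /m/ (bilabial nasal), /ɡ/ (voiced velar stop), /b/ (voiced bilabial stop), /ɣ/ (voiced velar fricative), /w/ (labial-velar glide), /ŋ/ (velar nasal) satisfy every feature; every other segment in the inventory fails at least one.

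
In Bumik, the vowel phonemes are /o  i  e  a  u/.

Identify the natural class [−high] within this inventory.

o, e, a

The [−high] segments here are /o, e, a/; the remaining /i, u/ are [+high].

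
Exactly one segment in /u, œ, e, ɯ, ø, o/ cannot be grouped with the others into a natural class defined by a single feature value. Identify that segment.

œ

The remaining segments after removing /œ/ share [+tense]; /œ/ (mid front rounded lax vowel) is [−tense]. For every other candidate removal, the leftover set fails to share any single feature value that the removed segment lacks.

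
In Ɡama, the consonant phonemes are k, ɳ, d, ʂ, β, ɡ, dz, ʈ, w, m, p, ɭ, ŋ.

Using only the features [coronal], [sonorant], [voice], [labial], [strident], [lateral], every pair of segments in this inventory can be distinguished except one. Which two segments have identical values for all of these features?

On the given features, /m/ and /w/ have an identical profile: [−coronal], [+sonorant], [+voice], [+labial], [−strident], [−lateral]. No other two segments in the inventory coincide on all 6 features. (They do differ in [nasal], [continuant], [round] and [dorsal], which are not among the given features.)

m, w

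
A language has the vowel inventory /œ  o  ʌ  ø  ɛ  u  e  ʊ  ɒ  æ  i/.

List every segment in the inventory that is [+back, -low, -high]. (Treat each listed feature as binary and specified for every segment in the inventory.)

Checking each segment against [+back], [-low], [-high]: /o/ (mid back rounded tense vowel), /ʌ/ (mid back unrounded lax vowel) satisfy every feature; every other segment in the inventory fails at least one.

o, ʌ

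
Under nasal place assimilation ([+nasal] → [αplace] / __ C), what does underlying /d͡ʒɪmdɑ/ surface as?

/m/ sits before the [+coronal] consonant /d/, so it takes on [+coronal] and surfaces as /n/. The rest of the form is unaffected: [d͡ʒɪndɑ].

[d͡ʒɪndɑ]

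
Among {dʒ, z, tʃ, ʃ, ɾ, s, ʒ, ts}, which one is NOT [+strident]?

ɾ

/s, ʒ, z, dʒ, tʃ, ts, ʃ/ are all [+strident]; /ɾ/ (alveolar tap) is [-strident].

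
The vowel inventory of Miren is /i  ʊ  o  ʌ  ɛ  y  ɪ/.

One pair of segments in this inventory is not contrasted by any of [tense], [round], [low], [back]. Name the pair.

ɛ, ɪ

On the given features, /ɛ/ and /ɪ/ have an identical profile: [-tense], [-round], [-low], [-back]. No other two segments in the inventory coincide on all 4 features. (They do differ in [high], which is not among the given features.)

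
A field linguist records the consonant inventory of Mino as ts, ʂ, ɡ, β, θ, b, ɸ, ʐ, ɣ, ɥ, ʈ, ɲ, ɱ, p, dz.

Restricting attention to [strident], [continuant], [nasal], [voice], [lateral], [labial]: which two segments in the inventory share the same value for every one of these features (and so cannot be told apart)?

ɥ, β

/ɥ/ (labial-palatal glide) and /β/ (voiced bilabial fricative) are both [−strident], [+continuant], [−nasal], [+voice], [−lateral], [+labial], so none of the listed features separates them. (They do differ in [sonorant], [round] and [dorsal], which are not among the given features.) Every other pair in the inventory differs on at least one listed feature.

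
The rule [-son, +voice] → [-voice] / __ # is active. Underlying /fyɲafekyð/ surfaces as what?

Only the final segment /ð/ is both word-final and matches the structural description. It is a voiced dental fricative, so [-son, +voice] holds; changing it to [-voice] with all other features held fixed yields /θ/ (voiceless dental fricative). No other segment meets both the structural description and the environment, so the output is [fyɲafekyθ].

[fyɲafekyθ]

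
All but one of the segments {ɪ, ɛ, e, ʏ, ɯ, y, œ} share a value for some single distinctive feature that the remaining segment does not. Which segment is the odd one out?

ɯ

/e, y, œ, ɛ, ʏ, ɪ/ are all [−back], but /ɯ/ (high back unrounded vowel) is [+back]. No other single segment can be removed to leave a set sharing one feature value that the removed segment lacks, so /ɯ/ is the odd one out.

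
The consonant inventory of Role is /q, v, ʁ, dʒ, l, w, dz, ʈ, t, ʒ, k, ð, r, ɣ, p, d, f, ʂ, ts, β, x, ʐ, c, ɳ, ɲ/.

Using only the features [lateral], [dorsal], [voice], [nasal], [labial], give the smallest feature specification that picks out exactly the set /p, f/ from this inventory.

[-voice, +labial]

/p, f/ are all [-voice], [+labial], and no other segment in the inventory matches both values. Dropping any one of them over-generates: [+labial] alone would also admit /v, w, β/; [-voice] alone would also admit /q, ʈ, t, k, …/. No other single listed feature picks out exactly this set either, so fewer than two features will not do.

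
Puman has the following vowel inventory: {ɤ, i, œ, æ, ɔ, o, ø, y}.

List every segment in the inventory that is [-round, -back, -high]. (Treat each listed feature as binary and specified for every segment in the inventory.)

First, the [-round] segments are /ɤ, i, æ/.
Within that set, [-back] gives /i, æ/.
Intersecting with [-high] leaves /æ/.

æ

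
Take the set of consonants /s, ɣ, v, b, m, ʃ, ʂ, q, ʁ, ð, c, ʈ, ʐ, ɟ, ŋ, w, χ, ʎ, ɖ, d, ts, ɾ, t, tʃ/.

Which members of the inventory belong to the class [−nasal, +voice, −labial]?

ɣ, ʁ, ð, ʐ, ɟ, ʎ, ɖ, d, ɾ

Among the inventory, the [−nasal] segments are /s, ɣ, v, b, ʃ, ʂ, q, ʁ, ð, c, ʈ, ʐ, ɟ, w, χ, ʎ, ɖ, d, ts, ɾ, t, tʃ/.
Of those, [+voice] gives /ɣ, v, b, ʁ, ð, ʐ, ɟ, w, ʎ, ɖ, d, ɾ/.
Intersecting with [−labial] leaves /ɣ, ʁ, ð, ʐ, ɟ, ʎ, ɖ, d, ɾ/.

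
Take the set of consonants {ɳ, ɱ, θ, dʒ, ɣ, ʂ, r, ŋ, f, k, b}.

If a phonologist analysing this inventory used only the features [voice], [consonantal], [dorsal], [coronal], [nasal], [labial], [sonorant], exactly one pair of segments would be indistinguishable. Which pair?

θ, ʂ

/θ/ (voiceless dental fricative) and /ʂ/ (voiceless retroflex fricative) are both [-voice], [+consonantal], [-dorsal], [+coronal], [-nasal], [-labial], [-sonorant], so none of the listed features separates them. (They do differ in [strident], [anterior] and [distributed], which are not among the given features.) Every other pair in the inventory differs on at least one listed feature.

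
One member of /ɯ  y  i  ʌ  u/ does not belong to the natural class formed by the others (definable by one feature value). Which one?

The remaining segments after removing /ʌ/ share [+high]; /ʌ/ (mid back unrounded lax vowel) is [−high]. For every other candidate removal, the leftover set fails to share any single feature value that the removed segment lacks.

ʌ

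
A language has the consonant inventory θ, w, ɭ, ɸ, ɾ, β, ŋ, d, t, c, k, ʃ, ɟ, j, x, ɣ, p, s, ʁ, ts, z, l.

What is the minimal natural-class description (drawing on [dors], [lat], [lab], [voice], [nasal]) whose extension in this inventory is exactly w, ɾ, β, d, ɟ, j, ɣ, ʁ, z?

/w, ɾ, β, d, ɟ, j, ɣ, ʁ, z/ are all [+voice], [−nasal], [−lateral], and no other segment in the inventory matches all three values. Dropping any one of them over-generates: [−nasal, −lateral] alone would also admit /θ, ɸ, t, c, …/; [+voice, −lateral] alone would also admit /ŋ/; [+voice, −nasal] alone would also admit /ɭ, l/. No other combination of two listed features picks out exactly this set either, so fewer than three features will not do.

[+voice, −nasal, −lat]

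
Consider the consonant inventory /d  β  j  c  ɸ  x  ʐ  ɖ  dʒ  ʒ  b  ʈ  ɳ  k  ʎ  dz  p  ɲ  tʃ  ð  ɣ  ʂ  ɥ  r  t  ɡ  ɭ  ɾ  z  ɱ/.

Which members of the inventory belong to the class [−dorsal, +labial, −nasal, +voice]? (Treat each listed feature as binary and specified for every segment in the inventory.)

β, b

Checking each segment against [−dorsal], [+labial], [−nasal], [+voice]: /β/ (voiced bilabial fricative), /b/ (voiced bilabial stop) satisfy every feature; every other segment in the inventory fails at least one.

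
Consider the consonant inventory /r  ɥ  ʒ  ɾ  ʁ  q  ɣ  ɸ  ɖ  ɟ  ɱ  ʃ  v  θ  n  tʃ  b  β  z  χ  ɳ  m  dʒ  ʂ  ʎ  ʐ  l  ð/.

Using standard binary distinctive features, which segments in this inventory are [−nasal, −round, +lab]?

Checking each segment against [−nasal], [−round], [+labial]: /ɸ/ (voiceless bilabial fricative), /v/ (voiced labiodental fricative), /b/ (voiced bilabial stop), /β/ (voiced bilabial fricative) satisfy every feature; every other segment in the inventory fails at least one.

ɸ, v, b, β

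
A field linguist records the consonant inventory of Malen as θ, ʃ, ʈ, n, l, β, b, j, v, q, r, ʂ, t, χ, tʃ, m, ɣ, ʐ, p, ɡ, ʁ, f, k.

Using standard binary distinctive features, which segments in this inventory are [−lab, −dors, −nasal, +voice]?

Among the inventory, the [−labial] segments are /θ, ʃ, ʈ, n, l, j, q, r, ʂ, t, χ, tʃ, ɣ, ʐ, ɡ, ʁ, k/.
Intersecting with [−dorsal] gives /θ, ʃ, ʈ, n, l, r, ʂ, t, tʃ, ʐ/.
Intersecting with [−nasal] gives /θ, ʃ, ʈ, l, r, ʂ, t, tʃ, ʐ/.
Within that set, [+voice] leaves /l, r, ʐ/.

l, r, ʐ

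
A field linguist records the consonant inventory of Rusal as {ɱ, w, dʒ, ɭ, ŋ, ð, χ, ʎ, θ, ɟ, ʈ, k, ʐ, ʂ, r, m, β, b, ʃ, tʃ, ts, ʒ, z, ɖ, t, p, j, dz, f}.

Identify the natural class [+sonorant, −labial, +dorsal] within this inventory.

The [+sonorant] segments are /ɱ, w, ɭ, ŋ, ʎ, r, m, j/.
Among these, [−labial] gives /ɭ, ŋ, ʎ, r, j/.
Then [+dorsal] leaves /ŋ, ʎ, j/.

ŋ, ʎ, j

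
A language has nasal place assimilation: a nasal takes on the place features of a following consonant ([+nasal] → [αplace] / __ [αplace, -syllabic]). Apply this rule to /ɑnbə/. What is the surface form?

[ɑmbə]

The only nasal preceding a consonant is /n/ before /b/. /b/ is [+labial], so /n/ → /m/, giving [ɑmbə].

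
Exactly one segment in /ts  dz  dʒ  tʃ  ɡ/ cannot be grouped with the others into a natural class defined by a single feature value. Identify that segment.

/dz, ts, tʃ, dʒ/ are all [+delayed release], but /ɡ/ (voiced velar stop) is [−delayed release]. No other single segment can be removed to leave a set sharing one feature value that the removed segment lacks, so /ɡ/ is the odd one out.

ɡ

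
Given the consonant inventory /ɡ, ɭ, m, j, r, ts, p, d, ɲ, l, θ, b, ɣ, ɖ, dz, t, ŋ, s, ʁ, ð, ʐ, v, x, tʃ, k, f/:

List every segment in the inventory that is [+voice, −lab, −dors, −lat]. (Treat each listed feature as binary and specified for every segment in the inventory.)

r, d, ɖ, dz, ð, ʐ

Checking each segment against [+voice], [−labial], [−dorsal], [−lateral]: /r/ (alveolar trill), /d/ (voiced alveolar stop), /ɖ/ (voiced retroflex stop), /dz/ (voiced alveolar affricate), /ð/ (voiced dental fricative), /ʐ/ (voiced retroflex fricative) satisfy every feature; every other segment in the inventory fails at least one.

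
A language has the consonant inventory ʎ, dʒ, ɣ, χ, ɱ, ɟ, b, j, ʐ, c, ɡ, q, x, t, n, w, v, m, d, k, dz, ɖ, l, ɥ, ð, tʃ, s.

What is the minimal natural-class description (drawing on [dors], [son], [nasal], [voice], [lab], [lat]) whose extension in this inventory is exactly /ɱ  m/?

[+nasal, +lab]

/ɱ, m/ are all [+nasal], [+labial], and no other segment in the inventory matches both values. Dropping any one of them over-generates: [+labial] alone would also admit /b, w, v, ɥ/; [+nasal] alone would also admit /n/. No other single listed feature picks out exactly this set either, so fewer than two features will not do.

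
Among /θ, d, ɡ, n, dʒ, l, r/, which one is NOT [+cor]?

ɡ

/ɡ/ is the voiced velar stop, which is [−coronal]; the rest — /θ, dʒ, r, l, d, n/ — are [+coronal].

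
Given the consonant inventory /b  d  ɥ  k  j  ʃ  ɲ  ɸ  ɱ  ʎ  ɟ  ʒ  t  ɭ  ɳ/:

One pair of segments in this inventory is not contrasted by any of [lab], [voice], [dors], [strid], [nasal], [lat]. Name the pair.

j, ɟ

Both /j/ and /ɟ/ are [-labial], [+voice], [+dorsal], [-strident], [-nasal], [-lateral]. Since the list omits [sonorant] and [continuant] — which do distinguish the palatal glide from the voiced palatal stop — this pair collapses; all other pairs remain distinct.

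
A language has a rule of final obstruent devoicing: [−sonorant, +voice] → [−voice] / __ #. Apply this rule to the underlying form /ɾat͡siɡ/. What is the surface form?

[ɾat͡sik]

The only segment in the rule's environment that also matches [−sonorant, +voice] is /ɡ/. Applying [−voice] turns the voiced velar stop into /k/ (voiceless velar stop), giving [ɾat͡sik].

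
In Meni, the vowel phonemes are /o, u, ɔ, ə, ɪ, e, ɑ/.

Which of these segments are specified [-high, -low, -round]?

The [-high] segments are /o, ɔ, ə, e, ɑ/.
Intersecting with [-low] gives /o, ɔ, ə, e/.
Within that set, [-round] leaves /ə, e/.

ə, e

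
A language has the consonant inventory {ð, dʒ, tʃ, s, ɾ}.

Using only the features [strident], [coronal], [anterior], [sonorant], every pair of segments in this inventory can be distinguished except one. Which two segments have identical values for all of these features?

/tʃ/ (voiceless postalveolar affricate) and /dʒ/ (voiced postalveolar affricate) are both [+strident], [+coronal], [−anterior], [−sonorant], so none of the listed features separates them. (They do differ in [voice], which is not among the given features.) Every other pair in the inventory differs on at least one listed feature.

tʃ, dʒ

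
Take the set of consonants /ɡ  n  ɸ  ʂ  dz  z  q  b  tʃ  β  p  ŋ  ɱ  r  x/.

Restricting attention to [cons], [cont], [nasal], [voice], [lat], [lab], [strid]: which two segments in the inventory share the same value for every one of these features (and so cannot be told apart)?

ŋ, n

/ŋ/ (velar nasal) and /n/ (alveolar nasal) are both [+consonantal], [−continuant], [+nasal], [+voice], [−lateral], [−labial], [−strident], so none of the listed features separates them. (They do differ in [coronal] and [dorsal], which are not among the given features.) Every other pair in the inventory differs on at least one listed feature.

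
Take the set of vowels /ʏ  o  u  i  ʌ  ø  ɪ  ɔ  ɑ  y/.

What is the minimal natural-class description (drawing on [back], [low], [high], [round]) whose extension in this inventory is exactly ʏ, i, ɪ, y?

/ʏ, i, ɪ, y/ are all [+high], [−back], and no other segment in the inventory matches both values. Dropping any one of them over-generates: [−back] alone would also admit /ø/; [+high] alone would also admit /u/. No other single listed feature picks out exactly this set either, so fewer than two features will not do.

[+high, −back]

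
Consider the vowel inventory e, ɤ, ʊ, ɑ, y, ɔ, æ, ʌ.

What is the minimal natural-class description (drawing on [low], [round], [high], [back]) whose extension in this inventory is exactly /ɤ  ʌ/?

Every target segment is [-low], [+back], [-round]; each remaining inventory member fails at least one of these. Each conjunct is needed — [+back, -round] alone would also admit /ɑ/; [-low, -round] alone would also admit /e/; [-low, +back] alone would also admit /ʊ, ɔ/ — and no other combination of two listed features has exactly this extension, so three is the minimum.

[-low, +back, -round]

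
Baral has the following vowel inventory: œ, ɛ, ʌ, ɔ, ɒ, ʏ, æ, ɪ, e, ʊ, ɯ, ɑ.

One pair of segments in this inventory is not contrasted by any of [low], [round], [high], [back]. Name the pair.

On the given features, /ɛ/ and /e/ have an identical profile: [−low], [−round], [−high], [−back]. No other two segments in the inventory coincide on all 4 features. (They do differ in [tense], which is not among the given features.)

ɛ, e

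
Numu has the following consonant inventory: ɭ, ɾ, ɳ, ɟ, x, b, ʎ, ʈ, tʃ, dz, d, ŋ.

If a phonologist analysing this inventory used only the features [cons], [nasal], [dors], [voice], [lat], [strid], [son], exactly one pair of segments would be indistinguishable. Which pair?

On the given features, /b/ and /d/ have an identical profile: [+consonantal], [−nasal], [−dorsal], [+voice], [−lateral], [−strident], [−sonorant]. No other two segments in the inventory coincide on all 7 features. (They do differ in [labial] and [coronal], which are not among the given features.)

b, d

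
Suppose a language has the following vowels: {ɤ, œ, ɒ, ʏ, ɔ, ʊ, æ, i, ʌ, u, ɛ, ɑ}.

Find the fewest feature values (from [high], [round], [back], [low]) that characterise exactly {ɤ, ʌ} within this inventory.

[−low, +back, −round]

/ɤ, ʌ/ are all [−low], [+back], [−round], and no other segment in the inventory matches all three values. Dropping any one of them over-generates: [+back, −round] alone would also admit /ɑ/; [−low, −round] alone would also admit /i, ɛ/; [−low, +back] alone would also admit /ɔ, ʊ, u/. No other combination of two listed features picks out exactly this set either, so fewer than three features will not do.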